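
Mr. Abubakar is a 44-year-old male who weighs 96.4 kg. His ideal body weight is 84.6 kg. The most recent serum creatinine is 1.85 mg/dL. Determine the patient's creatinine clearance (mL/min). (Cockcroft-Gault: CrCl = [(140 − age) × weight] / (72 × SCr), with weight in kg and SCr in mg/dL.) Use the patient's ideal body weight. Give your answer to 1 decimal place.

CrCl = (140 − 44) × 84.6 / (72 × 1.85) = 8121.6 / 133.20 ≈ 61.0 mL/min

61.0 mL/min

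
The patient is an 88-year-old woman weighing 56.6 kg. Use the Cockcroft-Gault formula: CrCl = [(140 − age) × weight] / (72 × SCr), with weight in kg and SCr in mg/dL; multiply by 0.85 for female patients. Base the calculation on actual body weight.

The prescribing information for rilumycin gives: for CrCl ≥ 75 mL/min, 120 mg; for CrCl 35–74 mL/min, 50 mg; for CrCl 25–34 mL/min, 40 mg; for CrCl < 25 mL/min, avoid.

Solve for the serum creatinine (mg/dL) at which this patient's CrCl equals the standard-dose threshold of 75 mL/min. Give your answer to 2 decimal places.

0.46 mg/dL

Standard dose requires CrCl ≥ 75 mL/min.
Set (140 − 88) × 56.6 × 0.85 / (72 × SCr) = 75
SCr = (140 − 88) × 56.6 × 0.85 / (72 × 75) = 0.463 mg/dL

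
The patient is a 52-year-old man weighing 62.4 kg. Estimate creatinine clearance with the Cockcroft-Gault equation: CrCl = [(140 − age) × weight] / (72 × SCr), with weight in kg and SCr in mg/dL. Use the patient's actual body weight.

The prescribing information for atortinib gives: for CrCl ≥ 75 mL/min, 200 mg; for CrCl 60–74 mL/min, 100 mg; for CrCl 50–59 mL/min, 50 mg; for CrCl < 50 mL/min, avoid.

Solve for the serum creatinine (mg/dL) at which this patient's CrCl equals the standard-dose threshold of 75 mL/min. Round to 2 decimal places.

Standard dose requires CrCl ≥ 75 mL/min.
Set (140 − 52) × 62.4 / (72 × SCr) = 75
SCr = (140 − 52) × 62.4 / (72 × 75) = 1.017 mg/dL

1.02 mg/dL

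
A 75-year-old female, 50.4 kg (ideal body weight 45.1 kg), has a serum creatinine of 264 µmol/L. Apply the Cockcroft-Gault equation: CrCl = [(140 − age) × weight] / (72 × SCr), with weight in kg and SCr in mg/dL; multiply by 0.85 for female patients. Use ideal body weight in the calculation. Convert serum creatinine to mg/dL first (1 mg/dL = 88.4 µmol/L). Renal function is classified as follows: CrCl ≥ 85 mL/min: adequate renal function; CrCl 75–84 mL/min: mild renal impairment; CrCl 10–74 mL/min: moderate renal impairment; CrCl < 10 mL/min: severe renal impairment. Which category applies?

moderate renal impairment

SCr = 264 / 88.4 = 2.986 mg/dL
CrCl = (140 − 75) × 45.1 / (72 × 2.986) × 0.85 = 2931.5 / 214.99 × 0.85 ≈ 11.6 mL/min
12 mL/min falls in the 'moderate renal impairment' range.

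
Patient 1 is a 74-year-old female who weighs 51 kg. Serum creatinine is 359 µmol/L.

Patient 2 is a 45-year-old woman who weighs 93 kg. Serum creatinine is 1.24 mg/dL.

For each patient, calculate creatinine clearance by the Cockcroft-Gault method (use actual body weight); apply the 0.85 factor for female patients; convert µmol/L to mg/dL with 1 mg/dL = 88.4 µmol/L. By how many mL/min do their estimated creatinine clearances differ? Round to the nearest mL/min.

74 mL/min

Patient 1: SCr = 359 / 88.4 = 4.061 mg/dL
Patient 1: CrCl = (140 − 74) × 51 / (72 × 4.061) × 0.85 = 3366.0 / 292.39 × 0.85 ≈ 9.8 mL/min
Patient 2: CrCl = (140 − 45) × 93 / (72 × 1.24) × 0.85 = 8835.0 / 89.28 × 0.85 ≈ 84.1 mL/min
|9.8 − 84.1| = 74.3 mL/min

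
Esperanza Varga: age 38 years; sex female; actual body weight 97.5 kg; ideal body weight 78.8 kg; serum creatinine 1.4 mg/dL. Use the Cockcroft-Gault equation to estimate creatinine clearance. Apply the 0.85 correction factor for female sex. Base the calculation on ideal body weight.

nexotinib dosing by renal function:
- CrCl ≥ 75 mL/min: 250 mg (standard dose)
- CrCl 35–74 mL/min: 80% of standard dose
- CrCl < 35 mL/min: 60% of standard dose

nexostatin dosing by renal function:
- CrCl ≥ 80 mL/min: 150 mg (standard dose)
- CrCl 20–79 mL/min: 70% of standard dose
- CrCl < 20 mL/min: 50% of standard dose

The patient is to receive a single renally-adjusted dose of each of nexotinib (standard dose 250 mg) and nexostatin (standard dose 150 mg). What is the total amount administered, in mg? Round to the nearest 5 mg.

305 mg

CrCl = (140 − 38) × 78.8 / (72 × 1.4) × 0.85 = 8037.6 / 100.80 × 0.85 ≈ 67.8 mL/min
CrCl ≈ 68 mL/min.
nexotinib: 35–74 mL/min → 80% of 250 mg = 200 mg.
nexostatin: 20–79 mL/min → 70% of 150 mg = 105 mg.
Total = 200 + 105 = 305 mg.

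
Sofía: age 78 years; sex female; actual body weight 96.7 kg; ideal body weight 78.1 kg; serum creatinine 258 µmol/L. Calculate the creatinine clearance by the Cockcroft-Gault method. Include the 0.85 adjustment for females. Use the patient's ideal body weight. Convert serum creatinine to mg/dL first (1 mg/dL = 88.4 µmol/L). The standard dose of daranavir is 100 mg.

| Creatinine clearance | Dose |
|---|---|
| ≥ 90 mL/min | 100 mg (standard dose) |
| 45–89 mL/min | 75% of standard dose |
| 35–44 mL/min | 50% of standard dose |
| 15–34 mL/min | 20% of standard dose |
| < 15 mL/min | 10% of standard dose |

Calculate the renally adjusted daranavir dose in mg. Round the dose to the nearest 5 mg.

20 mg

SCr = 258 / 88.4 = 2.919 mg/dL
CrCl = (140 − 78) × 78.1 / (72 × 2.919) × 0.85 = 4842.2 / 210.17 × 0.85 ≈ 19.6 mL/min
CrCl ≈ 20 mL/min → bracket 15–34 mL/min.
20% of 100 mg = 20 mg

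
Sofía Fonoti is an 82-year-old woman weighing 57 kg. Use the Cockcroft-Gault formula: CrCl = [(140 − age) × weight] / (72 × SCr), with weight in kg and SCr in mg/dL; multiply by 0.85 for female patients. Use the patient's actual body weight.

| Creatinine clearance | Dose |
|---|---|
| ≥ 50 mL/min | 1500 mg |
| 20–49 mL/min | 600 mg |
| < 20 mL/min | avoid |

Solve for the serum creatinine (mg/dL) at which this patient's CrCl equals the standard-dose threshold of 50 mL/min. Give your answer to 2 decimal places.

0.78 mg/dL

Standard dose requires CrCl ≥ 50 mL/min.
Set (140 − 82) × 57 × 0.85 / (72 × SCr) = 50
SCr = (140 − 82) × 57 × 0.85 / (72 × 50) = 0.781 mg/dL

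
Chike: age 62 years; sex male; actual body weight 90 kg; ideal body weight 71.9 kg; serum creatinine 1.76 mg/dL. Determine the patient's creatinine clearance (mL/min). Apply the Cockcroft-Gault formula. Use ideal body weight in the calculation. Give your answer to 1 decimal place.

CrCl = (140 − 62) × 71.9 / (72 × 1.76) = 5608.2 / 126.72 ≈ 44.3 mL/min

44.3 mL/min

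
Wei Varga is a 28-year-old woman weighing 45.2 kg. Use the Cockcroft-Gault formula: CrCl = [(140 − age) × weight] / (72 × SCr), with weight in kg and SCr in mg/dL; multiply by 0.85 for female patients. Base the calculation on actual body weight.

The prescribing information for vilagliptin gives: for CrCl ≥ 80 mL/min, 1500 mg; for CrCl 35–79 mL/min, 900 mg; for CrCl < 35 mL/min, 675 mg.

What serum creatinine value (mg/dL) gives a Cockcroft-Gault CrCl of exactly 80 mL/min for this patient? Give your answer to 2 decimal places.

Standard dose requires CrCl ≥ 80 mL/min.
Set (140 − 28) × 45.2 × 0.85 / (72 × SCr) = 80
SCr = (140 − 28) × 45.2 × 0.85 / (72 × 80) = 0.747 mg/dL

0.75 mg/dL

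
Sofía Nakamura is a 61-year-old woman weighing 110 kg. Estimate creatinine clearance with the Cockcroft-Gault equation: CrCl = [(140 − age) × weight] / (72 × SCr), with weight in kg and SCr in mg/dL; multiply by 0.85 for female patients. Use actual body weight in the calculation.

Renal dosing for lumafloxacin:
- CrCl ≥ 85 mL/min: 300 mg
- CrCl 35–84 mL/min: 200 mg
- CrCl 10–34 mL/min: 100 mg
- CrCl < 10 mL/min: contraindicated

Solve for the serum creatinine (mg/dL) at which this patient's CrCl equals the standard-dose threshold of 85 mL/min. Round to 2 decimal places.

Standard dose requires CrCl ≥ 85 mL/min.
Set (140 − 61) × 110 × 0.85 / (72 × SCr) = 85
SCr = (140 − 61) × 110 × 0.85 / (72 × 85) = 1.207 mg/dL

1.21 mg/dL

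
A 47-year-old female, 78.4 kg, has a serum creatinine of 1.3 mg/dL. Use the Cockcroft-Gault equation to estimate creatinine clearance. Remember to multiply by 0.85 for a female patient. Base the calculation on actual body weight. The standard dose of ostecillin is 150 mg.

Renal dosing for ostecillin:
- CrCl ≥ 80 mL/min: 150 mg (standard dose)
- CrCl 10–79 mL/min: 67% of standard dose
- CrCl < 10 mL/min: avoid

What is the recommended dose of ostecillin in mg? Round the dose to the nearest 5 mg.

100 mg

CrCl = (140 − 47) × 78.4 / (72 × 1.3) × 0.85 = 7291.2 / 93.60 × 0.85 ≈ 66.2 mL/min
CrCl ≈ 66 mL/min → bracket 10–79 mL/min.
67% of 150 mg = 100.5 mg → 100 mg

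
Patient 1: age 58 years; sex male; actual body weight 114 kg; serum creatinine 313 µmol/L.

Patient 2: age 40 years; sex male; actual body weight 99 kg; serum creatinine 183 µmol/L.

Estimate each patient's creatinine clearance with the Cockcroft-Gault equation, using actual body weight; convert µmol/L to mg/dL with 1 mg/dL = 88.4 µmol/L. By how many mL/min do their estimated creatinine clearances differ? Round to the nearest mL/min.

Patient 1: SCr = 313 / 88.4 = 3.541 mg/dL
Patient 1: CrCl = (140 − 58) × 114 / (72 × 3.541) = 9348.0 / 254.95 ≈ 36.7 mL/min
Patient 2: SCr = 183 / 88.4 = 2.07 mg/dL
Patient 2: CrCl = (140 − 40) × 99 / (72 × 2.07) = 9900.0 / 149.04 ≈ 66.4 mL/min
|36.7 − 66.4| = 29.7 mL/min

30 mL/min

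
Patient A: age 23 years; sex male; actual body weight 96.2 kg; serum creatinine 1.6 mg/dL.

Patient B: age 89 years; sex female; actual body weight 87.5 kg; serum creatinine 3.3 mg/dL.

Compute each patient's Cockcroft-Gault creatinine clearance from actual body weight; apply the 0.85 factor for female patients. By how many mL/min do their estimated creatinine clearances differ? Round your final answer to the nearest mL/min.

82 mL/min

Patient A: CrCl = (140 − 23) × 96.2 / (72 × 1.6) = 11255.4 / 115.20 ≈ 97.7 mL/min
Patient B: CrCl = (140 − 89) × 87.5 / (72 × 3.3) × 0.85 = 4462.5 / 237.60 × 0.85 ≈ 16.0 mL/min
|97.7 − 16.0| = 81.7 mL/min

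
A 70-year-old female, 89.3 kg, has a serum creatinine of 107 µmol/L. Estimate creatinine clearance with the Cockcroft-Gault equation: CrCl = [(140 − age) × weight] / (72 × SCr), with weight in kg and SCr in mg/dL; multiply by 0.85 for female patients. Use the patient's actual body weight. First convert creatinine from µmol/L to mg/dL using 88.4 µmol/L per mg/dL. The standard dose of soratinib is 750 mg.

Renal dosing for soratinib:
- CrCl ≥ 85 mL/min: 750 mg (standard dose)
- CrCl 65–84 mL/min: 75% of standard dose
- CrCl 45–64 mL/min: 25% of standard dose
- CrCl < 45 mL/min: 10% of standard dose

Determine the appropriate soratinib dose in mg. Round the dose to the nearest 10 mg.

SCr = 107 / 88.4 = 1.21 mg/dL
CrCl = (140 − 70) × 89.3 / (72 × 1.21) × 0.85 = 6251.0 / 87.12 × 0.85 ≈ 61.0 mL/min
CrCl ≈ 61 mL/min → bracket 45–64 mL/min.
25% of 750 mg = 187.5 mg → 190 mg

190 mg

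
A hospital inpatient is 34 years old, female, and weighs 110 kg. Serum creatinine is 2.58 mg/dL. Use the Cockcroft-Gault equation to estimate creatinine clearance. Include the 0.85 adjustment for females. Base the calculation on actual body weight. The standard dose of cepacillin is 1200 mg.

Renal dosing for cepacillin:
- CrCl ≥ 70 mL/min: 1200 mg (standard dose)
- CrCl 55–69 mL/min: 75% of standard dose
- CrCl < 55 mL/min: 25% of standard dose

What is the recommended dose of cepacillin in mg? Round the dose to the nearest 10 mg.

CrCl = (140 − 34) × 110 / (72 × 2.58) × 0.85 = 11660.0 / 185.76 × 0.85 ≈ 53.4 mL/min
CrCl ≈ 53 mL/min → bracket < 55 mL/min.
25% of 1200 mg = 300 mg

300 mg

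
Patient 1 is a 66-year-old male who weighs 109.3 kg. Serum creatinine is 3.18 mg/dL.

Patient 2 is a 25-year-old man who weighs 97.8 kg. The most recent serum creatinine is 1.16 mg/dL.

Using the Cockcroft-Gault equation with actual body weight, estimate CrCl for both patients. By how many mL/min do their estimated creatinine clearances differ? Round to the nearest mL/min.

Patient 1: CrCl = (140 − 66) × 109.3 / (72 × 3.18) = 8088.2 / 228.96 ≈ 35.3 mL/min
Patient 2: CrCl = (140 − 25) × 97.8 / (72 × 1.16) = 11247.0 / 83.52 ≈ 134.7 mL/min
|35.3 − 134.7| = 99.4 mL/min

99 mL/min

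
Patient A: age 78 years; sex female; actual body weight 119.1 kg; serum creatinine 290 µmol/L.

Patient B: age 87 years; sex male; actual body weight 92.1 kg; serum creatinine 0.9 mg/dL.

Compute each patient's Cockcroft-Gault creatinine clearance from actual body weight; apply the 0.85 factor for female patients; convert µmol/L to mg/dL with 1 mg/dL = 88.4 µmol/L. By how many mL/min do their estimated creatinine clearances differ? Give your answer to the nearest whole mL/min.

49 mL/min

Patient A: SCr = 290 / 88.4 = 3.281 mg/dL
Patient A: CrCl = (140 − 78) × 119.1 / (72 × 3.281) × 0.85 = 7384.2 / 236.23 × 0.85 ≈ 26.6 mL/min
Patient B: CrCl = (140 − 87) × 92.1 / (72 × 0.9) = 4881.3 / 64.80 ≈ 75.3 mL/min
|26.6 − 75.3| = 48.7 mL/min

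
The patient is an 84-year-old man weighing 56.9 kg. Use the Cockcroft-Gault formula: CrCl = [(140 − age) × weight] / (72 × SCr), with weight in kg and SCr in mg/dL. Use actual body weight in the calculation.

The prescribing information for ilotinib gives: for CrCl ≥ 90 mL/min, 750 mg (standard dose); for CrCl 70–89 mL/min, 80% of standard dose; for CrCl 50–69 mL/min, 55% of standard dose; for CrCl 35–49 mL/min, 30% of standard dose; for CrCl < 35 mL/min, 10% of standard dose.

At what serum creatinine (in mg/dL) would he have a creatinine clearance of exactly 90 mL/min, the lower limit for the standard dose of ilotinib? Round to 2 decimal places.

Standard dose requires CrCl ≥ 90 mL/min.
Set (140 − 84) × 56.9 / (72 × SCr) = 90
SCr = (140 − 84) × 56.9 / (72 × 90) = 0.492 mg/dL

0.49 mg/dL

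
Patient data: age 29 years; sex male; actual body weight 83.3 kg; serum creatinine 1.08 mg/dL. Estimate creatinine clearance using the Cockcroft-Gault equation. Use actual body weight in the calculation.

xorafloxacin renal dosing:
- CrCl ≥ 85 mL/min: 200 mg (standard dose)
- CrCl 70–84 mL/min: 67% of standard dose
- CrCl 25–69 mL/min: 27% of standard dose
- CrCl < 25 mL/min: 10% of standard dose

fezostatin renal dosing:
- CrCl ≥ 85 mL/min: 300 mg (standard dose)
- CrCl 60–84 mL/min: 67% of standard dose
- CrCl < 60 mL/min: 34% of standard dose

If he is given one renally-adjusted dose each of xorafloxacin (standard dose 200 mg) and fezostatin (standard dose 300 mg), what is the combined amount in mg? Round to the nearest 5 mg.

500 mg

CrCl = (140 − 29) × 83.3 / (72 × 1.08) = 9246.3 / 77.76 ≈ 118.9 mL/min
CrCl ≈ 119 mL/min.
xorafloxacin: ≥ 85 mL/min → 100% of 200 mg = 200 mg.
fezostatin: ≥ 85 mL/min → 100% of 300 mg = 300 mg.
Total = 200 + 300 = 500 mg.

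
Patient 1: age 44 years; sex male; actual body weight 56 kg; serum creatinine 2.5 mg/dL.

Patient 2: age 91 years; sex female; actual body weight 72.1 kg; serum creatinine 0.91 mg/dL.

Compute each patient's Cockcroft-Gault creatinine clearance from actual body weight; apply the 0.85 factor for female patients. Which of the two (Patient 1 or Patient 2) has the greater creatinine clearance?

Patient 2

Patient 1: CrCl = (140 − 44) × 56 / (72 × 2.5) = 5376.0 / 180.00 ≈ 29.9 mL/min
Patient 2: CrCl = (140 − 91) × 72.1 / (72 × 0.91) × 0.85 = 3532.9 / 65.52 × 0.85 ≈ 45.8 mL/min
29.9 vs 45.8 mL/min → Patient 2 is higher.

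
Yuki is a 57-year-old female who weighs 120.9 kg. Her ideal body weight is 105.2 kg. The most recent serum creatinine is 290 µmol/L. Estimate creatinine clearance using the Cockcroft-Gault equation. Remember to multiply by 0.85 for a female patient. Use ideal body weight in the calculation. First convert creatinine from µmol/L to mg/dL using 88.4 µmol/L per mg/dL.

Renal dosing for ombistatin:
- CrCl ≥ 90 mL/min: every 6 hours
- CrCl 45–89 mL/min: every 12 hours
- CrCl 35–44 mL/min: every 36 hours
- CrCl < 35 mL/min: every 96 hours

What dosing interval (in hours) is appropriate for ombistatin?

SCr = 290 / 88.4 = 3.281 mg/dL
CrCl = (140 − 57) × 105.2 / (72 × 3.281) × 0.85 = 8731.6 / 236.23 × 0.85 ≈ 31.4 mL/min
CrCl ≈ 31 mL/min → bracket < 35 mL/min → every 96 hours.

every 96 hours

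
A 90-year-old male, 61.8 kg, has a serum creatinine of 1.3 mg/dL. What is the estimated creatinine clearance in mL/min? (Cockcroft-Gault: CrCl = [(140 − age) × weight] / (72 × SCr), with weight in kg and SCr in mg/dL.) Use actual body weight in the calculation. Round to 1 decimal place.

CrCl = (140 − 90) × 61.8 / (72 × 1.3) = 3090.0 / 93.60 ≈ 33.0 mL/min

33.0 mL/min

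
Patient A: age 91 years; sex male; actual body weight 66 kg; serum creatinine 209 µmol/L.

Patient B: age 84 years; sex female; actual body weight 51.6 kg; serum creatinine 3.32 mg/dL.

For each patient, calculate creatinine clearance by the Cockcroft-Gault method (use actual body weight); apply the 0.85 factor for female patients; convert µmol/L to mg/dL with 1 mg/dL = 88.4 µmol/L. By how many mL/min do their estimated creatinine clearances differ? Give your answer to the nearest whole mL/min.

9 mL/min

Patient A: SCr = 209 / 88.4 = 2.364 mg/dL
Patient A: CrCl = (140 − 91) × 66 / (72 × 2.364) = 3234.0 / 170.21 ≈ 19.0 mL/min
Patient B: CrCl = (140 − 84) × 51.6 / (72 × 3.32) × 0.85 = 2889.6 / 239.04 × 0.85 ≈ 10.3 mL/min
|19.0 − 10.3| = 8.7 mL/min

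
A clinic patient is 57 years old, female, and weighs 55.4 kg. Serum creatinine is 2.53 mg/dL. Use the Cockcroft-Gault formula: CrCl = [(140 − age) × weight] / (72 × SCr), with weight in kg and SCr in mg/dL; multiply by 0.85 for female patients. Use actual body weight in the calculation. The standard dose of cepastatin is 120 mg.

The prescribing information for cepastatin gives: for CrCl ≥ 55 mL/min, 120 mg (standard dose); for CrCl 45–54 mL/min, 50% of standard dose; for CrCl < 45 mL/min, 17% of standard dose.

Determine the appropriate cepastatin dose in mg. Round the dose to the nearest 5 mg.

CrCl = (140 − 57) × 55.4 / (72 × 2.53) × 0.85 = 4598.2 / 182.16 × 0.85 ≈ 21.5 mL/min
CrCl ≈ 21 mL/min → bracket < 45 mL/min.
17% of 120 mg = 20.4 mg → 20 mg

20 mg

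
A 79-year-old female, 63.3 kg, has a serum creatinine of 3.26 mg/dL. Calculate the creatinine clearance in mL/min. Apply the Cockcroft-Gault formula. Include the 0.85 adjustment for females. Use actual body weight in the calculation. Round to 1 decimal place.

CrCl = (140 − 79) × 63.3 / (72 × 3.26) × 0.85 = 3861.3 / 234.72 × 0.85 ≈ 14.0 mL/min

14.0 mL/min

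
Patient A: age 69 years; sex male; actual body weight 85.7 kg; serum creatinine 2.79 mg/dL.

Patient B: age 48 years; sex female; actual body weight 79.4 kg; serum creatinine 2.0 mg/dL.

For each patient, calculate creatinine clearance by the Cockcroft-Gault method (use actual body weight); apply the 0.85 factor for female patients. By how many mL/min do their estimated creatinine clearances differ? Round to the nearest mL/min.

13 mL/min

Patient A: CrCl = (140 − 69) × 85.7 / (72 × 2.79) = 6084.7 / 200.88 ≈ 30.3 mL/min
Patient B: CrCl = (140 − 48) × 79.4 / (72 × 2) × 0.85 = 7304.8 / 144.00 × 0.85 ≈ 43.1 mL/min
|30.3 − 43.1| = 12.8 mL/min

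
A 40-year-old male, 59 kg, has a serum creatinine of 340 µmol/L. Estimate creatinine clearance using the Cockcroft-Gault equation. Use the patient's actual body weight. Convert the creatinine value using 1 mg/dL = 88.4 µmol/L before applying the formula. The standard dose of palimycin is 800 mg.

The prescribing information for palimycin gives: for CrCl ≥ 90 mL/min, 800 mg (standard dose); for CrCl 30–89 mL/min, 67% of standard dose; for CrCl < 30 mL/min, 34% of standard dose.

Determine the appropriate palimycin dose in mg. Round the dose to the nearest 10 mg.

SCr = 340 / 88.4 = 3.846 mg/dL
CrCl = (140 − 40) × 59 / (72 × 3.846) = 5900.0 / 276.91 ≈ 21.3 mL/min
CrCl ≈ 21 mL/min → bracket < 30 mL/min.
34% of 800 mg = 272 mg → 270 mg

270 mg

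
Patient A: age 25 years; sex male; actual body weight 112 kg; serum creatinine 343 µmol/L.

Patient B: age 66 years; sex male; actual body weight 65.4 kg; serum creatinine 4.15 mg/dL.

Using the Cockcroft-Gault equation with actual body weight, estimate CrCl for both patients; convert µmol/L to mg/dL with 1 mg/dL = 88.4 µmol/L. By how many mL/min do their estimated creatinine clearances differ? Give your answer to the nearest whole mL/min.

Patient A: SCr = 343 / 88.4 = 3.88 mg/dL
Patient A: CrCl = (140 − 25) × 112 / (72 × 3.88) = 12880.0 / 279.36 ≈ 46.1 mL/min
Patient B: CrCl = (140 − 66) × 65.4 / (72 × 4.15) = 4839.6 / 298.80 ≈ 16.2 mL/min
|46.1 − 16.2| = 29.9 mL/min

30 mL/min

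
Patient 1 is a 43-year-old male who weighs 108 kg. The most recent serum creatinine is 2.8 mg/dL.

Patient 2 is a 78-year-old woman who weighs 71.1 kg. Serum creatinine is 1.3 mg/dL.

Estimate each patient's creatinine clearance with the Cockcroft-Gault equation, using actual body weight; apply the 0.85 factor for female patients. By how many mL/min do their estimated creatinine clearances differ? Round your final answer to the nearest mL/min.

12 mL/min

Patient 1: CrCl = (140 − 43) × 108 / (72 × 2.8) = 10476.0 / 201.60 ≈ 52.0 mL/min
Patient 2: CrCl = (140 − 78) × 71.1 / (72 × 1.3) × 0.85 = 4408.2 / 93.60 × 0.85 ≈ 40.0 mL/min
|52.0 − 40.0| = 12.0 mL/min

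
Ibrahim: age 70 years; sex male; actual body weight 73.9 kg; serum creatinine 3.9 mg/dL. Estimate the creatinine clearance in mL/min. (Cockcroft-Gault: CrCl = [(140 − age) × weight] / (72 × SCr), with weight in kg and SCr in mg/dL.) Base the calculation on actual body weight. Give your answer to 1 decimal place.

18.4 mL/min

CrCl = (140 − 70) × 73.9 / (72 × 3.9) = 5173.0 / 280.80 ≈ 18.4 mL/min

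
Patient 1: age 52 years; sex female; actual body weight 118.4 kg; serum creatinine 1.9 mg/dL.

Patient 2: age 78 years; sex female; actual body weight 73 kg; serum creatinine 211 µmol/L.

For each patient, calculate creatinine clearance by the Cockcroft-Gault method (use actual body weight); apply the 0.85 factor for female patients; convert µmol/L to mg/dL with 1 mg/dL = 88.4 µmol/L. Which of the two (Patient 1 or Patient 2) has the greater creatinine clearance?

Patient 1: CrCl = (140 − 52) × 118.4 / (72 × 1.9) × 0.85 = 10419.2 / 136.80 × 0.85 ≈ 64.7 mL/min
Patient 2: SCr = 211 / 88.4 = 2.387 mg/dL
Patient 2: CrCl = (140 − 78) × 73 / (72 × 2.387) × 0.85 = 4526.0 / 171.86 × 0.85 ≈ 22.4 mL/min
64.7 vs 22.4 mL/min → Patient 1 is higher.

Patient 1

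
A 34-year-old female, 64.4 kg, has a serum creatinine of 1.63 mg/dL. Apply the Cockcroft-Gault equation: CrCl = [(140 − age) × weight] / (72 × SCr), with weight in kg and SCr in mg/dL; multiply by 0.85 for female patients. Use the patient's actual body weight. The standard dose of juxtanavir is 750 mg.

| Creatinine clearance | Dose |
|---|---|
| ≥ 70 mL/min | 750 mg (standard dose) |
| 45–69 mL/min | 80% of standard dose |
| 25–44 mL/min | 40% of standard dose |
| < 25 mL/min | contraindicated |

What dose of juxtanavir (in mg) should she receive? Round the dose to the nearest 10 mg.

CrCl = (140 − 34) × 64.4 / (72 × 1.63) × 0.85 = 6826.4 / 117.36 × 0.85 ≈ 49.4 mL/min
CrCl ≈ 49 mL/min → bracket 45–69 mL/min.
80% of 750 mg = 600 mg

600 mg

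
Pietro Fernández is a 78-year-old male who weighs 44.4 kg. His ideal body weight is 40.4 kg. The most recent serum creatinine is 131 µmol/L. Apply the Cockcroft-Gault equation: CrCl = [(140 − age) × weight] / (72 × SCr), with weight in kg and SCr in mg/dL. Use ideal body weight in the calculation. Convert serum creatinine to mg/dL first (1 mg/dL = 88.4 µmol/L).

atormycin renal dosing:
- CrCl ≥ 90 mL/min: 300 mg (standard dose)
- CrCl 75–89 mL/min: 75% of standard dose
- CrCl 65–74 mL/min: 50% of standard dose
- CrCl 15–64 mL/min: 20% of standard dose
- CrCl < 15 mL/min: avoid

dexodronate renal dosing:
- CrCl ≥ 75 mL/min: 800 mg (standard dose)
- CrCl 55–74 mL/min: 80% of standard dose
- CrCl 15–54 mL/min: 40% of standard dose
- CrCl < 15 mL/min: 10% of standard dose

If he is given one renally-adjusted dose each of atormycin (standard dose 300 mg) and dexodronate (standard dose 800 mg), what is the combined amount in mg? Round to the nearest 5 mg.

380 mg

SCr = 131 / 88.4 = 1.482 mg/dL
CrCl = (140 − 78) × 40.4 / (72 × 1.482) = 2504.8 / 106.70 ≈ 23.5 mL/min
CrCl ≈ 23 mL/min.
atormycin: 15–64 mL/min → 20% of 300 mg = 60 mg.
dexodronate: 15–54 mL/min → 40% of 800 mg = 320 mg.
Total = 60 + 320 = 380 mg.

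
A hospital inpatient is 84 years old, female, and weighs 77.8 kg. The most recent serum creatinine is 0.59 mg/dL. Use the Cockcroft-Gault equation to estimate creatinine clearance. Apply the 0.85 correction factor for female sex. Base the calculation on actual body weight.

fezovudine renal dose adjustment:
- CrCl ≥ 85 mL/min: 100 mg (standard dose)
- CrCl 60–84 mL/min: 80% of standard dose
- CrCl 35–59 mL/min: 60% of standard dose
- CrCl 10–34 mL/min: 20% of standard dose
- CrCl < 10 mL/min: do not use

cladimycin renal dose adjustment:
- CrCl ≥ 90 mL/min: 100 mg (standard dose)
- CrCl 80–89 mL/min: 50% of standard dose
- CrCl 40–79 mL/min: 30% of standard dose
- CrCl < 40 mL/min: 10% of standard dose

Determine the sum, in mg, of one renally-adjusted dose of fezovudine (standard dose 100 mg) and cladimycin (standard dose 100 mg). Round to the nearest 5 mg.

150 mg

CrCl = (140 − 84) × 77.8 / (72 × 0.59) × 0.85 = 4356.8 / 42.48 × 0.85 ≈ 87.2 mL/min
CrCl ≈ 87 mL/min.
fezovudine: ≥ 85 mL/min → 100% of 100 mg = 100 mg.
cladimycin: 80–89 mL/min → 50% of 100 mg = 50 mg.
Total = 100 + 50 = 150 mg.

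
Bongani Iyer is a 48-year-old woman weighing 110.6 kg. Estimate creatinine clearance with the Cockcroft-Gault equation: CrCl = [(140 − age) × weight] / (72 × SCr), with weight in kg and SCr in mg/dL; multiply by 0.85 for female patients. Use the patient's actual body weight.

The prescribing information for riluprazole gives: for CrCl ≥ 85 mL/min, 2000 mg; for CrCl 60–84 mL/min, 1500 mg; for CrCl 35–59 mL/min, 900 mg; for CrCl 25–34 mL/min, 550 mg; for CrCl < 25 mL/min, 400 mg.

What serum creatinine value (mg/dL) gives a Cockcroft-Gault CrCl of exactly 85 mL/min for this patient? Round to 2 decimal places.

1.41 mg/dL

Standard dose requires CrCl ≥ 85 mL/min.
Set (140 − 48) × 110.6 × 0.85 / (72 × SCr) = 85
SCr = (140 − 48) × 110.6 × 0.85 / (72 × 85) = 1.413 mg/dL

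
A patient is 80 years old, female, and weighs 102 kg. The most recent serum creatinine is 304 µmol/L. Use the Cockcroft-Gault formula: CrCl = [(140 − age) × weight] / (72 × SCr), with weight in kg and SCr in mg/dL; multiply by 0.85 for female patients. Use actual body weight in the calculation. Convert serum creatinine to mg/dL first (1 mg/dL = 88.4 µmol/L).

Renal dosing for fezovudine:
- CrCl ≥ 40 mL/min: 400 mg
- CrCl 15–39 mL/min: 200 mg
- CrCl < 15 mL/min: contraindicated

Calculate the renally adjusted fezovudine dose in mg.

SCr = 304 / 88.4 = 3.439 mg/dL
CrCl = (140 − 80) × 102 / (72 × 3.439) × 0.85 = 6120.0 / 247.61 × 0.85 ≈ 21.0 mL/min
CrCl ≈ 21 mL/min → bracket 15–39 mL/min.
Dose for this bracket: 200 mg.

200 mg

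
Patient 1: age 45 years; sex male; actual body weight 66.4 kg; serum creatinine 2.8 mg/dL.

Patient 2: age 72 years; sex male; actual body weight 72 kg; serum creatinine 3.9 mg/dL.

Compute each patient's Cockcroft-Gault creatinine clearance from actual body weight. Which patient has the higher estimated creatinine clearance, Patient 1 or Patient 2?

Patient 1: CrCl = (140 − 45) × 66.4 / (72 × 2.8) = 6308.0 / 201.60 ≈ 31.3 mL/min
Patient 2: CrCl = (140 − 72) × 72 / (72 × 3.9) = 4896.0 / 280.80 ≈ 17.4 mL/min
31.3 vs 17.4 mL/min → Patient 1 is higher.

Patient 1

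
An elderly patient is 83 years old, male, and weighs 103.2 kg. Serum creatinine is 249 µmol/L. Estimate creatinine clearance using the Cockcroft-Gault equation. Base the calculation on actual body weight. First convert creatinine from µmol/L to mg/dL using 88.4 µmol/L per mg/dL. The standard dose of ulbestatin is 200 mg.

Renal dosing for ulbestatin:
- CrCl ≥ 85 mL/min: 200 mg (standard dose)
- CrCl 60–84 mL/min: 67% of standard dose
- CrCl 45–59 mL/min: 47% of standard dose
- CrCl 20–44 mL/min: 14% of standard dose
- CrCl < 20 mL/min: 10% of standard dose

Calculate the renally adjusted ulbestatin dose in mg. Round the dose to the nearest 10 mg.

SCr = 249 / 88.4 = 2.817 mg/dL
CrCl = (140 − 83) × 103.2 / (72 × 2.817) = 5882.4 / 202.82 ≈ 29.0 mL/min
CrCl ≈ 29 mL/min → bracket 20–44 mL/min.
14% of 200 mg = 28 mg → 30 mg

30 mg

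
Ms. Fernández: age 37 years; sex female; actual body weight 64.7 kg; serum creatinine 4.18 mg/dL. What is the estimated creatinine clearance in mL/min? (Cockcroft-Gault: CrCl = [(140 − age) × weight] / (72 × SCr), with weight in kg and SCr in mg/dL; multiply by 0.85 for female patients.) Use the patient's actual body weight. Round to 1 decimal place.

18.8 mL/min

CrCl = (140 − 37) × 64.7 / (72 × 4.18) × 0.85 = 6664.1 / 300.96 × 0.85 ≈ 18.8 mL/min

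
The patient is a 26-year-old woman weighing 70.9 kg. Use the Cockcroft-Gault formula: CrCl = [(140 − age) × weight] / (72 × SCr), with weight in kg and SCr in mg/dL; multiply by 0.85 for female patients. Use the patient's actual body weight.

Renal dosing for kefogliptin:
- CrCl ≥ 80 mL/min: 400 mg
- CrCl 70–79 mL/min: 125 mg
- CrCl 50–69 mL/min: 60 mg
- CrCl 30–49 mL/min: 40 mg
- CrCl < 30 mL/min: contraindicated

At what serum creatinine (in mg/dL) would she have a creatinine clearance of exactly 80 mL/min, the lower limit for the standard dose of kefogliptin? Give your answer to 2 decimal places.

Standard dose requires CrCl ≥ 80 mL/min.
Set (140 − 26) × 70.9 × 0.85 / (72 × SCr) = 80
SCr = (140 − 26) × 70.9 × 0.85 / (72 × 80) = 1.193 mg/dL

1.19 mg/dL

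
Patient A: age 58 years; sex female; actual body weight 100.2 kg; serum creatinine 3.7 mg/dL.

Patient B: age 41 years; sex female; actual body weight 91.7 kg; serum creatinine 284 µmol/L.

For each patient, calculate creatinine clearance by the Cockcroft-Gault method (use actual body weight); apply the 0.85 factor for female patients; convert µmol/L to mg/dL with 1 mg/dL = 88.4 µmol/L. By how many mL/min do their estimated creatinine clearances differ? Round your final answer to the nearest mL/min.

7 mL/min

Patient A: CrCl = (140 − 58) × 100.2 / (72 × 3.7) × 0.85 = 8216.4 / 266.40 × 0.85 ≈ 26.2 mL/min
Patient B: SCr = 284 / 88.4 = 3.213 mg/dL
Patient B: CrCl = (140 − 41) × 91.7 / (72 × 3.213) × 0.85 = 9078.3 / 231.34 × 0.85 ≈ 33.4 mL/min
|26.2 − 33.4| = 7.2 mL/min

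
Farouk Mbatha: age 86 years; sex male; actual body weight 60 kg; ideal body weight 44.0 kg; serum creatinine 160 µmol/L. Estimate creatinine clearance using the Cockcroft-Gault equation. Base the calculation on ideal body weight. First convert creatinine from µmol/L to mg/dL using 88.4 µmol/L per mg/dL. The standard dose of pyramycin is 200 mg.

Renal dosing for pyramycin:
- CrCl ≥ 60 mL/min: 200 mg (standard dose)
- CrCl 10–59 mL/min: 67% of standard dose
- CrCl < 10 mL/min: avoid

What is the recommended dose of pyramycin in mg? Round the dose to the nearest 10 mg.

130 mg

SCr = 160 / 88.4 = 1.81 mg/dL
CrCl = (140 − 86) × 44 / (72 × 1.81) = 2376.0 / 130.32 ≈ 18.2 mL/min
CrCl ≈ 18 mL/min → bracket 10–59 mL/min.
67% of 200 mg = 134 mg → 130 mg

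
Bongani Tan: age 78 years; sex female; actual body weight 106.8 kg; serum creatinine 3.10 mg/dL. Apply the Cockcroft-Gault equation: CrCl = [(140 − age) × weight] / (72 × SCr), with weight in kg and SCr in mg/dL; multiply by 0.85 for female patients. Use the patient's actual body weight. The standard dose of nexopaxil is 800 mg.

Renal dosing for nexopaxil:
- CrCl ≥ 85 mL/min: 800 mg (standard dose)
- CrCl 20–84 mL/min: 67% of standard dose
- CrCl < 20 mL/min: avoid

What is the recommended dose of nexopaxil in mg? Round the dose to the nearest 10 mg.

540 mg

CrCl = (140 − 78) × 106.8 / (72 × 3.1) × 0.85 = 6621.6 / 223.20 × 0.85 ≈ 25.2 mL/min
CrCl ≈ 25 mL/min → bracket 20–84 mL/min.
67% of 800 mg = 536 mg → 540 mg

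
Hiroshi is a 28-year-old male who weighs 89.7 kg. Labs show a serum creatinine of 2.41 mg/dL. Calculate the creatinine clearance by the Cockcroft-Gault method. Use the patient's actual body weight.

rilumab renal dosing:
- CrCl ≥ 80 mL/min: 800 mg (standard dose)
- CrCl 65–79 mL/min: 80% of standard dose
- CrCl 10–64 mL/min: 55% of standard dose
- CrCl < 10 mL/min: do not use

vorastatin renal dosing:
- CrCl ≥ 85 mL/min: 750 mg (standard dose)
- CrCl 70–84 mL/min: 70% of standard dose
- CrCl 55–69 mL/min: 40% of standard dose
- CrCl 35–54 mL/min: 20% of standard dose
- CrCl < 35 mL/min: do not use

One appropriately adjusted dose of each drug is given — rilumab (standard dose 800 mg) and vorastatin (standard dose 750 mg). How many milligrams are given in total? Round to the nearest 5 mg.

CrCl = (140 − 28) × 89.7 / (72 × 2.41) = 10046.4 / 173.52 ≈ 57.9 mL/min
CrCl ≈ 58 mL/min.
rilumab: 10–64 mL/min → 55% of 800 mg = 440 mg.
vorastatin: 55–69 mL/min → 40% of 750 mg = 300 mg.
Total = 440 + 300 = 740 mg.

740 mg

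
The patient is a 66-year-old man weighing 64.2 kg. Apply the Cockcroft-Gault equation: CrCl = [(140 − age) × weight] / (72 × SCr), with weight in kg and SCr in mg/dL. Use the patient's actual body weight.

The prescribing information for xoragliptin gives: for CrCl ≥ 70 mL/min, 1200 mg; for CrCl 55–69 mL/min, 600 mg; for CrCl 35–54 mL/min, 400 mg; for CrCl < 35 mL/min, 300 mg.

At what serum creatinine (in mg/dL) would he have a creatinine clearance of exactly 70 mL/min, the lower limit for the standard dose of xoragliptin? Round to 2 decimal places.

Standard dose requires CrCl ≥ 70 mL/min.
Set (140 − 66) × 64.2 / (72 × SCr) = 70
SCr = (140 − 66) × 64.2 / (72 × 70) = 0.943 mg/dL

0.94 mg/dL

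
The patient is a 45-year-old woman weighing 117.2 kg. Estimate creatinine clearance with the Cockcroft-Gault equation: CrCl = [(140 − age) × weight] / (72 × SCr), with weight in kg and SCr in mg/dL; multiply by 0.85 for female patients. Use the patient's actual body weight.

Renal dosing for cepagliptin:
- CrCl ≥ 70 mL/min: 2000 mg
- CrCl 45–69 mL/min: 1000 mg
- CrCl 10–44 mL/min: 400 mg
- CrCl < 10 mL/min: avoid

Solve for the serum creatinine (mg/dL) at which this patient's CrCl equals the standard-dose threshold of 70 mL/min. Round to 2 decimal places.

1.88 mg/dL

Standard dose requires CrCl ≥ 70 mL/min.
Set (140 − 45) × 117.2 × 0.85 / (72 × SCr) = 70
SCr = (140 − 45) × 117.2 × 0.85 / (72 × 70) = 1.878 mg/dL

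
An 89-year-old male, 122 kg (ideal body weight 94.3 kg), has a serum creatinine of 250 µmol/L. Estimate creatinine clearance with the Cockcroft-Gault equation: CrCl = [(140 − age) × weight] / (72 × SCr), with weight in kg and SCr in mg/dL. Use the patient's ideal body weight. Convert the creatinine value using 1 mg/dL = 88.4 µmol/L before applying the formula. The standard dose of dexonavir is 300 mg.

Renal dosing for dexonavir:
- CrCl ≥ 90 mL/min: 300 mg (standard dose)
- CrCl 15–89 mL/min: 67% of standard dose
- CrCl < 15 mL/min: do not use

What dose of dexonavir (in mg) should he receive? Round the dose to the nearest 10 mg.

200 mg

SCr = 250 / 88.4 = 2.828 mg/dL
CrCl = (140 − 89) × 94.3 / (72 × 2.828) = 4809.3 / 203.62 ≈ 23.6 mL/min
CrCl ≈ 24 mL/min → bracket 15–89 mL/min.
67% of 300 mg = 201 mg → 200 mg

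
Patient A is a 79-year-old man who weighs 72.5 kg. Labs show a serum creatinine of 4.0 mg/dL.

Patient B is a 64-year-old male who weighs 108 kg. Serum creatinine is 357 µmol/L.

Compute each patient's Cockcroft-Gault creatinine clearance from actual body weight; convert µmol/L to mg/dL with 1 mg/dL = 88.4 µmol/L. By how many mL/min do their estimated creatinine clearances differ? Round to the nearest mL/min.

13 mL/min

Patient A: CrCl = (140 − 79) × 72.5 / (72 × 4) = 4422.5 / 288.00 ≈ 15.4 mL/min
Patient B: SCr = 357 / 88.4 = 4.038 mg/dL
Patient B: CrCl = (140 − 64) × 108 / (72 × 4.038) = 8208.0 / 290.74 ≈ 28.2 mL/min
|15.4 − 28.2| = 12.8 mL/min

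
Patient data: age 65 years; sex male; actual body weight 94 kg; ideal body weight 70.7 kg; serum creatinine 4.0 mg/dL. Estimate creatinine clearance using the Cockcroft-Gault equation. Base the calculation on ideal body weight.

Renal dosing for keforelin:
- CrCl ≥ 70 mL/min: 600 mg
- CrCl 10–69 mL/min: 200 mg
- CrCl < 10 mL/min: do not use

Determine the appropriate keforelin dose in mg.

CrCl = (140 − 65) × 70.7 / (72 × 4) = 5302.5 / 288.00 ≈ 18.4 mL/min
CrCl ≈ 18 mL/min → bracket 10–69 mL/min.
Dose for this bracket: 200 mg.

200 mg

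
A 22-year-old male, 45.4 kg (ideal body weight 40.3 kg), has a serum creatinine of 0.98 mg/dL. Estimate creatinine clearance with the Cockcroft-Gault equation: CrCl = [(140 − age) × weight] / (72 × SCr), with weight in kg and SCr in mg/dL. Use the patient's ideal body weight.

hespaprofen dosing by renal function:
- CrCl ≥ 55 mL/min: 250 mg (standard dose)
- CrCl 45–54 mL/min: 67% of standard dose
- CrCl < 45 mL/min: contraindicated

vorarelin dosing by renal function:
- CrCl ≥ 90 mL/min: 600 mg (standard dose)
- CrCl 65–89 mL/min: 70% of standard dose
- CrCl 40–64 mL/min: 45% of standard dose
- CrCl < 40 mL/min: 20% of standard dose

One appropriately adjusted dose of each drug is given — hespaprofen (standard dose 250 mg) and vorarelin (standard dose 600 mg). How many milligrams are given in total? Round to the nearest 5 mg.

CrCl = (140 − 22) × 40.3 / (72 × 0.98) = 4755.4 / 70.56 ≈ 67.4 mL/min
CrCl ≈ 67 mL/min.
hespaprofen: ≥ 55 mL/min → 100% of 250 mg = 250 mg.
vorarelin: 65–89 mL/min → 70% of 600 mg = 420 mg.
Total = 250 + 420 = 670 mg.

670 mg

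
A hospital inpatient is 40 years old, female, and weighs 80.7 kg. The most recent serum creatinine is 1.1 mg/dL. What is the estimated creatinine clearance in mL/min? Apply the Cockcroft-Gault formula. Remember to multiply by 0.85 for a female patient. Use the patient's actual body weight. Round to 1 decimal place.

CrCl = (140 − 40) × 80.7 / (72 × 1.1) × 0.85 = 8070.0 / 79.20 × 0.85 ≈ 86.6 mL/min

86.6 mL/min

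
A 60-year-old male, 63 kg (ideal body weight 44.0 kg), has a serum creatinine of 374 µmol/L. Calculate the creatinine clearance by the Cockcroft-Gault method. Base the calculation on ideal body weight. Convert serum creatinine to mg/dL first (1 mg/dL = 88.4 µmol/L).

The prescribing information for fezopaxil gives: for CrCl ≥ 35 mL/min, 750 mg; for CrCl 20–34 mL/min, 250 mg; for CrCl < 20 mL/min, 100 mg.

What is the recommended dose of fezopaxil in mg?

SCr = 374 / 88.4 = 4.231 mg/dL
CrCl = (140 − 60) × 44 / (72 × 4.231) = 3520.0 / 304.63 ≈ 11.6 mL/min
CrCl ≈ 12 mL/min → bracket < 20 mL/min.
Dose for this bracket: 100 mg.

100 mg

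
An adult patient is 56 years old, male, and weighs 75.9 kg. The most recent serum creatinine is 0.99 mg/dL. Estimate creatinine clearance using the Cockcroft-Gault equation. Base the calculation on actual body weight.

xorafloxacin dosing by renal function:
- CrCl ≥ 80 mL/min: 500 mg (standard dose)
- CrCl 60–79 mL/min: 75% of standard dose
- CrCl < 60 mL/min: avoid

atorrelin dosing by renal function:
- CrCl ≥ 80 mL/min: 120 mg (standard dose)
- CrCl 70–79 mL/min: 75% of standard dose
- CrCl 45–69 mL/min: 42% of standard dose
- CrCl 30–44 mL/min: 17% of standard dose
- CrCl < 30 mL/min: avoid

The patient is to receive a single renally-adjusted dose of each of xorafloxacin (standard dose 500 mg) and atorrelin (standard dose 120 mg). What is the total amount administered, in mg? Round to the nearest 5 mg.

CrCl = (140 − 56) × 75.9 / (72 × 0.99) = 6375.6 / 71.28 ≈ 89.4 mL/min
CrCl ≈ 89 mL/min.
xorafloxacin: ≥ 80 mL/min → 100% of 500 mg = 500 mg.
atorrelin: ≥ 80 mL/min → 100% of 120 mg = 120 mg.
Total = 500 + 120 = 620 mg.

620 mg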